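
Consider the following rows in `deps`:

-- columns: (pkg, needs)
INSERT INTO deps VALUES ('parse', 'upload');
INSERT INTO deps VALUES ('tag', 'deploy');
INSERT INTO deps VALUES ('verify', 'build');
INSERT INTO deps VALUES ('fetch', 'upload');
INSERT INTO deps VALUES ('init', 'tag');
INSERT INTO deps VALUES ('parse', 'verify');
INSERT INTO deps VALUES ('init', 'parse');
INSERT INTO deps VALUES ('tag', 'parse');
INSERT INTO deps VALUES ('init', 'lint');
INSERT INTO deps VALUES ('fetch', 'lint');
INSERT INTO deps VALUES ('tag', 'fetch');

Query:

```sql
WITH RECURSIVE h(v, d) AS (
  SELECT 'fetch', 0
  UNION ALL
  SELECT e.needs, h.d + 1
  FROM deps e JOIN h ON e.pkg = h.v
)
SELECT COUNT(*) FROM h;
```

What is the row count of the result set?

Base: (fetch, d=0).
Iteration 1: edges from {fetch} -> (lint, d=1), (upload, d=1).
Iteration 2: no outgoing edges from {lint,upload}; recursion stops.
Total rows emitted: 3.

3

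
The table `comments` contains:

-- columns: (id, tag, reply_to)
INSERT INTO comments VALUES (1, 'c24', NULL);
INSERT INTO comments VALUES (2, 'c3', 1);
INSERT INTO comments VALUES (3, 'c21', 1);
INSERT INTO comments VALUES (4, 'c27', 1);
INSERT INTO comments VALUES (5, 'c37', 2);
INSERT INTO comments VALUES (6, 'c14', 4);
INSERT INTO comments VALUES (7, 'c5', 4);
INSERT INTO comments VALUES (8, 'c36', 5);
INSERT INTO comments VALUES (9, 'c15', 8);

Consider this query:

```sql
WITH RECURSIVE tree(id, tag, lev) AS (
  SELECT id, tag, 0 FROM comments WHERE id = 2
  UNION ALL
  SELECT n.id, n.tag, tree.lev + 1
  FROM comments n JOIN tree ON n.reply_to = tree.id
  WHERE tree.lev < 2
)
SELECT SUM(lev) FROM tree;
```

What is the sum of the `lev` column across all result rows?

3

Base: id=2 (c3) at lev 0.
Iteration 1: rows with reply_to in {2} -> c37 (id 5, lev 1).
Iteration 2: rows with reply_to in {5} -> c36 (id 8, lev 2).
Iteration 3: lev < 2 fails for all current rows; recursion stops.
SUM(lev) = 0 + 1 + 2 = 3.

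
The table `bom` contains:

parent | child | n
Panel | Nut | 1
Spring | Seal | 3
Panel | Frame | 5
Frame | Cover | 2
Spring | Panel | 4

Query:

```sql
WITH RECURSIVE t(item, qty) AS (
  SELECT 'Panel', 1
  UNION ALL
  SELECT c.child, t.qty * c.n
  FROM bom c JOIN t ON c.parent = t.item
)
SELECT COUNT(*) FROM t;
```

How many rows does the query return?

4

Base: (Panel, qty=1).
Iteration 1: components of {Panel} -> Frame = 1*5 = 5, Nut = 1*1 = 1.
Iteration 2: components of {Frame,Nut} -> Cover = 5*2 = 10.
Iteration 3: no further components; recursion stops.
Total rows emitted: 4.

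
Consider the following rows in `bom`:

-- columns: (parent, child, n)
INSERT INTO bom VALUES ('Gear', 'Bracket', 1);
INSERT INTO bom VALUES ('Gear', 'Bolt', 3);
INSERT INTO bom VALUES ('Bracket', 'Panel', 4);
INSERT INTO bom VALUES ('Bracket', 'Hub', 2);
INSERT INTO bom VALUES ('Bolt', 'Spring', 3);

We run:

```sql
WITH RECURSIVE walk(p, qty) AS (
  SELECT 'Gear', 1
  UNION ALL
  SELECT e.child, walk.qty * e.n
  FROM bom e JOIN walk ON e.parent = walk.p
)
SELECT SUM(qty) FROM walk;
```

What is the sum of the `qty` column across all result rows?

20

Base: (Gear, qty=1).
Iteration 1: components of {Gear} -> Bolt = 1*3 = 3, Bracket = 1*1 = 1.
Iteration 2: components of {Bolt,Bracket} -> Hub = 1*2 = 2, Panel = 1*4 = 4, Spring = 3*3 = 9.
Iteration 3: no further components; recursion stops.
SUM(qty) = 1 + 1 + 3 + 4 + 2 + 9 = 20.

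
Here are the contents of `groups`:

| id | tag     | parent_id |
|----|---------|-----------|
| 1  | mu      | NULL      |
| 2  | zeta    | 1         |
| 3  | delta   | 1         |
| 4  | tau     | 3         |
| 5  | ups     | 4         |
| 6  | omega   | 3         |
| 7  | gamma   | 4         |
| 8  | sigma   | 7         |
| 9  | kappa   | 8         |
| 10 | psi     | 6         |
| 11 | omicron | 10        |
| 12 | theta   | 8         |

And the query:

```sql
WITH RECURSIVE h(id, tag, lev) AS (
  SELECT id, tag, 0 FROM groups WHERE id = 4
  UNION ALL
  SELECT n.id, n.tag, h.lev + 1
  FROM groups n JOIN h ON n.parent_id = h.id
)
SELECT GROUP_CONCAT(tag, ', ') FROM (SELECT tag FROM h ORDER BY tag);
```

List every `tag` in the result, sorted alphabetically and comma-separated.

Base: id=4 (tau) at lev 0.
Iteration 1: rows with parent_id in {4} -> ups (id 5, lev 1), gamma (id 7, lev 1).
Iteration 2: rows with parent_id in {5,7} -> sigma (id 8, lev 2).
Iteration 3: rows with parent_id in {8} -> kappa (id 9, lev 3), theta (id 12, lev 3).
Iteration 4: no rows with parent_id in {9,12}; recursion stops.

gamma, kappa, sigma, tau, theta, ups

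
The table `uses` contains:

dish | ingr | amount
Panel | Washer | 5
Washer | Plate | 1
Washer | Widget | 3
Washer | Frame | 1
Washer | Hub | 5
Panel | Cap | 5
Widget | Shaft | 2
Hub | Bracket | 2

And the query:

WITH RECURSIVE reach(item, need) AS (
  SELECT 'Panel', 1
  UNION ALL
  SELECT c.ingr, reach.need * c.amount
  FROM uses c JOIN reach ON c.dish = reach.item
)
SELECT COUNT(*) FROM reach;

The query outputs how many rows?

Base: (Panel, need=1).
Iteration 1: components of {Panel} -> Cap = 1*5 = 5, Washer = 1*5 = 5.
Iteration 2: components of {Cap,Washer} -> Frame = 5*1 = 5, Hub = 5*5 = 25, Plate = 5*1 = 5, Widget = 5*3 = 15.
Iteration 3: components of {Frame,Hub,Plate,Widget} -> Bracket = 25*2 = 50, Shaft = 15*2 = 30.
Iteration 4: no further components; recursion stops.
Total rows emitted: 9.

9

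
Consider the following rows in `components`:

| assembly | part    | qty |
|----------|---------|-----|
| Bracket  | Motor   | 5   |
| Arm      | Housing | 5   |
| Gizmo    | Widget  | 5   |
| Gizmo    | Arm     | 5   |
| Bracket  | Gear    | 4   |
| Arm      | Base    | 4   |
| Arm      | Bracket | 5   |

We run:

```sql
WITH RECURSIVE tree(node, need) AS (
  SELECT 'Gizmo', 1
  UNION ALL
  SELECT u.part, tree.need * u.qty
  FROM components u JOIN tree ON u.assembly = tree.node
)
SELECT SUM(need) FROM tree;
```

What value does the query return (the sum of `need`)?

306

Base: (Gizmo, need=1).
Iteration 1: components of {Gizmo} -> Arm = 1*5 = 5, Widget = 1*5 = 5.
Iteration 2: components of {Arm,Widget} -> Base = 5*4 = 20, Bracket = 5*5 = 25, Housing = 5*5 = 25.
Iteration 3: components of {Base,Bracket,Housing} -> Gear = 25*4 = 100, Motor = 25*5 = 125.
Iteration 4: no further components; recursion stops.
SUM(need) = 1 + 5 + 5 + 20 + 25 + 25 + 100 + 125 = 306.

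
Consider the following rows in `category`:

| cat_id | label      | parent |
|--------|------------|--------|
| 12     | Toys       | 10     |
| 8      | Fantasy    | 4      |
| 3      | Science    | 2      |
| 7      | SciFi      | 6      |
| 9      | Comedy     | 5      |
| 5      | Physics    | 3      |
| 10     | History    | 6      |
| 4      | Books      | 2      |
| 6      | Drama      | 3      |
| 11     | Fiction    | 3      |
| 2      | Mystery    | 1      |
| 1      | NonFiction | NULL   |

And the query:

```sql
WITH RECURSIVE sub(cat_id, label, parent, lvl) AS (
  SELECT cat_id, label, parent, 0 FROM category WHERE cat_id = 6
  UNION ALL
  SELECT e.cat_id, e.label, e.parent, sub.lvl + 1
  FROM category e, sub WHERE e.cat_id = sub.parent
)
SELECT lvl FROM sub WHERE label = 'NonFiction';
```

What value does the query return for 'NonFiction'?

3

Base: cat_id=6 (Drama), parent=3, lvl 0.
Iteration 1: join on cat_id=3 -> Science (id 3, parent=2, lvl 1).
Iteration 2: join on cat_id=2 -> Mystery (id 2, parent=1, lvl 2).
Iteration 3: join on cat_id=1 -> NonFiction (id 1, parent=NULL, lvl 3).
Iteration 4: parent is NULL; no match; recursion stops.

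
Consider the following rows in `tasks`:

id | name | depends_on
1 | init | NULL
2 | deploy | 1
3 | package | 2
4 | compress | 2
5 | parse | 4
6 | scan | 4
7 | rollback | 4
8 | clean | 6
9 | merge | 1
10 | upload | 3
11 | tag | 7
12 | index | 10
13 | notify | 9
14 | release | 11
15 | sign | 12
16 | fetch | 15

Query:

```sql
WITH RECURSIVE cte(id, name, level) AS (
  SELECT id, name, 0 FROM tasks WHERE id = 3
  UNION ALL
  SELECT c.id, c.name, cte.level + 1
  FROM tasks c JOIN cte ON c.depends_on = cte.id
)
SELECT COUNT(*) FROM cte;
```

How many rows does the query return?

Base: id=3 (package) at level 0.
Iteration 1: rows with depends_on in {3} -> upload (id 10, level 1).
Iteration 2: rows with depends_on in {10} -> index (id 12, level 2).
Iteration 3: rows with depends_on in {12} -> sign (id 15, level 3).
Iteration 4: rows with depends_on in {15} -> fetch (id 16, level 4).
Iteration 5: no rows with depends_on in {16}; recursion stops.
Total rows emitted: 5.

5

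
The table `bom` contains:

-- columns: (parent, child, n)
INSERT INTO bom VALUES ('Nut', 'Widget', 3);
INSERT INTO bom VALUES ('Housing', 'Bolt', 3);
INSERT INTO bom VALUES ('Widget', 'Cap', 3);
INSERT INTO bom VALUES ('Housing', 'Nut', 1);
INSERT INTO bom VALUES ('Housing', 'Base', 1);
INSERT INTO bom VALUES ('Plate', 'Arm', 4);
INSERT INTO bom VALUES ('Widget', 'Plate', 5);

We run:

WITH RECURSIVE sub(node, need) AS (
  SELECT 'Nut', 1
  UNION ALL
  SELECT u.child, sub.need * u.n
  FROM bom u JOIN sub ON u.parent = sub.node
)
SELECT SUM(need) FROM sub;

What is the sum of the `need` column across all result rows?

Base: (Nut, need=1).
Iteration 1: components of {Nut} -> Widget = 1*3 = 3.
Iteration 2: components of {Widget} -> Cap = 3*3 = 9, Plate = 3*5 = 15.
Iteration 3: components of {Cap,Plate} -> Arm = 15*4 = 60.
Iteration 4: no further components; recursion stops.
SUM(need) = 1 + 3 + 15 + 9 + 60 = 88.

88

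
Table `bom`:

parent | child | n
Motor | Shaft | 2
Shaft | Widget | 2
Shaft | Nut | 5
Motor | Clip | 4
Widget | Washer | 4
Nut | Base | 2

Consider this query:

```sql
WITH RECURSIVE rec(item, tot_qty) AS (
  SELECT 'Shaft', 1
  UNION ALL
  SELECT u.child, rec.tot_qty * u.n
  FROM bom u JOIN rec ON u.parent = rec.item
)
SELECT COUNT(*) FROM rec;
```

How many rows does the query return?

Base: (Shaft, tot_qty=1).
Iteration 1: components of {Shaft} -> Nut = 1*5 = 5, Widget = 1*2 = 2.
Iteration 2: components of {Nut,Widget} -> Base = 5*2 = 10, Washer = 2*4 = 8.
Iteration 3: no further components; recursion stops.
Total rows emitted: 5.

5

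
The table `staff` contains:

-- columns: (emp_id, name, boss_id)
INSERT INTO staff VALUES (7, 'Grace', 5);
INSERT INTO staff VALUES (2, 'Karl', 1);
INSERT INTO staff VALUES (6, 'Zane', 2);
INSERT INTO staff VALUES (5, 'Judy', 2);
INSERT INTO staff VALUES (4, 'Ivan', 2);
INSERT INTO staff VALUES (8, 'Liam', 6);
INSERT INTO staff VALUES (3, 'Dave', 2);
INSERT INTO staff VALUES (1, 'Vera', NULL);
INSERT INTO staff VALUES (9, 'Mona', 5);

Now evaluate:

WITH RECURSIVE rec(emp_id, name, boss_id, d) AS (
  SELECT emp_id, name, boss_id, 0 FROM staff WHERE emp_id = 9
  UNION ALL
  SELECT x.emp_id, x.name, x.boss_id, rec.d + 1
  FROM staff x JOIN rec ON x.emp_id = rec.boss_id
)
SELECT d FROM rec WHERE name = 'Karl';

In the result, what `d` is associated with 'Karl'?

Base: emp_id=9 (Mona), boss_id=5, d 0.
Iteration 1: join on emp_id=5 -> Judy (id 5, boss_id=2, d 1).
Iteration 2: join on emp_id=2 -> Karl (id 2, boss_id=1, d 2).
Iteration 3: join on emp_id=1 -> Vera (id 1, boss_id=NULL, d 3).
Iteration 4: boss_id is NULL; no match; recursion stops.

2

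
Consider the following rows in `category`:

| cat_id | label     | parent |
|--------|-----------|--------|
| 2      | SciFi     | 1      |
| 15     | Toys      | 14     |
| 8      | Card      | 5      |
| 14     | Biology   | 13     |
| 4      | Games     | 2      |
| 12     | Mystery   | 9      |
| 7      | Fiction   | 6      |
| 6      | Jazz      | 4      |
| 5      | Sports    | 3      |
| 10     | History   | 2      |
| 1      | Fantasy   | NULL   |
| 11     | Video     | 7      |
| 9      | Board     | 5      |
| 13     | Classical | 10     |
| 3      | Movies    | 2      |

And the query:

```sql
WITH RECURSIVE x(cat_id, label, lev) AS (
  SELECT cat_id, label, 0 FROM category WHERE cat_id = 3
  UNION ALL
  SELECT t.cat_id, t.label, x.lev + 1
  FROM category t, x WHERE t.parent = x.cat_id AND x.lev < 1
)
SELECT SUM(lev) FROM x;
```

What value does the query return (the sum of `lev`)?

1

Base: cat_id=3 (Movies) at lev 0.
Iteration 1: rows with parent in {3} -> Sports (id 5, lev 1).
Iteration 2: lev < 1 fails for all current rows; recursion stops.
SUM(lev) = 0 + 1 = 1.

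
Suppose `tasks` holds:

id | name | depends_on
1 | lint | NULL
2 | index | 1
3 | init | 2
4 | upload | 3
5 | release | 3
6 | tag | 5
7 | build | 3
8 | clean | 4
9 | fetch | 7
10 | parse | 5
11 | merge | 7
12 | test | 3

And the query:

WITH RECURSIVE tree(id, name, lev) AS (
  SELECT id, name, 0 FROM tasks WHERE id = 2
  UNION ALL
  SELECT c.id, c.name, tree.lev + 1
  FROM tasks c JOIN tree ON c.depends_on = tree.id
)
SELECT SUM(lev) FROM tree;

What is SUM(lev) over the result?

Base: id=2 (index) at lev 0.
Iteration 1: rows with depends_on in {2} -> init (id 3, lev 1).
Iteration 2: rows with depends_on in {3} -> upload (id 4, lev 2), release (id 5, lev 2), build (id 7, lev 2), test (id 12, lev 2).
Iteration 3: rows with depends_on in {4,5,7,12} -> tag (id 6, lev 3), clean (id 8, lev 3), fetch (id 9, lev 3), parse (id 10, lev 3), merge (id 11, lev 3).
Iteration 4: no rows with depends_on in {6,8,9,10,11}; recursion stops.
SUM(lev) = 0 + 1 + 2 + 2 + 2 + 2 + 3 + 3 + 3 + 3 + 3 = 24.

24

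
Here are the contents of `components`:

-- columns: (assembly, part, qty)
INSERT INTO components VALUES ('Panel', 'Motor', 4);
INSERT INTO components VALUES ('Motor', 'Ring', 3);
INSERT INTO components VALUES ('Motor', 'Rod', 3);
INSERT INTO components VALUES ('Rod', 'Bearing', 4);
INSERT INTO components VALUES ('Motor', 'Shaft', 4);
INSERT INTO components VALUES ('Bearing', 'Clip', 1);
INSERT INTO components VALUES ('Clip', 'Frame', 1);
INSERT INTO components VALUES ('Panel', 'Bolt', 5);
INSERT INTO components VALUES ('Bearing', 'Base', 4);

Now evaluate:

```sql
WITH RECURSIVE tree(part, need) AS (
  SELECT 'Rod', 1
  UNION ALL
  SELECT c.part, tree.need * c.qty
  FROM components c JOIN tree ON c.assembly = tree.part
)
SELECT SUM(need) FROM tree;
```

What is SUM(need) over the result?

29

Base: (Rod, need=1).
Iteration 1: components of {Rod} -> Bearing = 1*4 = 4.
Iteration 2: components of {Bearing} -> Base = 4*4 = 16, Clip = 4*1 = 4.
Iteration 3: components of {Base,Clip} -> Frame = 4*1 = 4.
Iteration 4: no further components; recursion stops.
SUM(need) = 1 + 4 + 4 + 16 + 4 = 29.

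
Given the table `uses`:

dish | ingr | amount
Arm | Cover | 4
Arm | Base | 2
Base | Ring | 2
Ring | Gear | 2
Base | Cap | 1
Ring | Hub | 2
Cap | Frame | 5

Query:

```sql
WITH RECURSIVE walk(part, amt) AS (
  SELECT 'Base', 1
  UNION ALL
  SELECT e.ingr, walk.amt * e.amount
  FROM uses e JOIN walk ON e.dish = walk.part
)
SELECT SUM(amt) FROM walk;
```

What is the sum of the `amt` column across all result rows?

Base: (Base, amt=1).
Iteration 1: components of {Base} -> Cap = 1*1 = 1, Ring = 1*2 = 2.
Iteration 2: components of {Cap,Ring} -> Frame = 1*5 = 5, Gear = 2*2 = 4, Hub = 2*2 = 4.
Iteration 3: no further components; recursion stops.
SUM(amt) = 1 + 2 + 1 + 4 + 4 + 5 = 17.

17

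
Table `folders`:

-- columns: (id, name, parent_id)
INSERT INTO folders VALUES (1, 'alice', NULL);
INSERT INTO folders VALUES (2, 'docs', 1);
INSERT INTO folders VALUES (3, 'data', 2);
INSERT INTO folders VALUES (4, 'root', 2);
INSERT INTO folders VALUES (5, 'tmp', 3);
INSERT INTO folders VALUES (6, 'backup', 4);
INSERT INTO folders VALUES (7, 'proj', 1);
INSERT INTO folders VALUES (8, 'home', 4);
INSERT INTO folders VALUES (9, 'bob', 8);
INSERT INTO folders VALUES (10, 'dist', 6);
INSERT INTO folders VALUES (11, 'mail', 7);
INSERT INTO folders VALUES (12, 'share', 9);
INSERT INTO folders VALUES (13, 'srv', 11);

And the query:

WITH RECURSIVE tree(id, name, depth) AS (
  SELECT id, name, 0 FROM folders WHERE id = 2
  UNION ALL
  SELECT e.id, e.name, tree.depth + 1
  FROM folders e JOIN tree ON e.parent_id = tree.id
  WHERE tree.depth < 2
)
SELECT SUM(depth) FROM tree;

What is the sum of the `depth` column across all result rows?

Base: id=2 (docs) at depth 0.
Iteration 1: rows with parent_id in {2} -> data (id 3, depth 1), root (id 4, depth 1).
Iteration 2: rows with parent_id in {3,4} -> tmp (id 5, depth 2), backup (id 6, depth 2), home (id 8, depth 2).
Iteration 3: depth < 2 fails for all current rows; recursion stops.
SUM(depth) = 0 + 1 + 1 + 2 + 2 + 2 = 8.

8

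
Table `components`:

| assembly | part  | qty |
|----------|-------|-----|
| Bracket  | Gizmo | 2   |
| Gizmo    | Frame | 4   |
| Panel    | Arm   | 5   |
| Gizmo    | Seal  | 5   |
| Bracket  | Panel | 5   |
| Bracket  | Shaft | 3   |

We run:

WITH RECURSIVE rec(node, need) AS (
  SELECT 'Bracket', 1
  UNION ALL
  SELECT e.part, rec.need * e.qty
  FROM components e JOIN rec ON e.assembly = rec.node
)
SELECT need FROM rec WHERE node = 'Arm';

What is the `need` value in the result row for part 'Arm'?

Base: (Bracket, need=1).
Iteration 1: components of {Bracket} -> Gizmo = 1*2 = 2, Panel = 1*5 = 5, Shaft = 1*3 = 3.
Iteration 2: components of {Gizmo,Panel,Shaft} -> Arm = 5*5 = 25, Frame = 2*4 = 8, Seal = 2*5 = 10.
Iteration 3: no further components; recursion stops.

25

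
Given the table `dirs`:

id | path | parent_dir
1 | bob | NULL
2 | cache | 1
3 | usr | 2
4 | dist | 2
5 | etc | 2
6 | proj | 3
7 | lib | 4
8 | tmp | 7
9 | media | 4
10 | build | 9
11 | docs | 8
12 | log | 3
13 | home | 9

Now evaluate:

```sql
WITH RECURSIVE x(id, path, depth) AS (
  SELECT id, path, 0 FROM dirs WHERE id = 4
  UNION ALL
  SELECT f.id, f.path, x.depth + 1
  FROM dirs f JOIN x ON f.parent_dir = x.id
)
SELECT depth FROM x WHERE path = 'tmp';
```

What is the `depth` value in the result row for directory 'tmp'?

Base: id=4 (dist) at depth 0.
Iteration 1: rows with parent_dir in {4} -> lib (id 7, depth 1), media (id 9, depth 1).
Iteration 2: rows with parent_dir in {7,9} -> tmp (id 8, depth 2), build (id 10, depth 2), home (id 13, depth 2).
Iteration 3: rows with parent_dir in {8,10,13} -> docs (id 11, depth 3).
Iteration 4: no rows with parent_dir in {11}; recursion stops.

2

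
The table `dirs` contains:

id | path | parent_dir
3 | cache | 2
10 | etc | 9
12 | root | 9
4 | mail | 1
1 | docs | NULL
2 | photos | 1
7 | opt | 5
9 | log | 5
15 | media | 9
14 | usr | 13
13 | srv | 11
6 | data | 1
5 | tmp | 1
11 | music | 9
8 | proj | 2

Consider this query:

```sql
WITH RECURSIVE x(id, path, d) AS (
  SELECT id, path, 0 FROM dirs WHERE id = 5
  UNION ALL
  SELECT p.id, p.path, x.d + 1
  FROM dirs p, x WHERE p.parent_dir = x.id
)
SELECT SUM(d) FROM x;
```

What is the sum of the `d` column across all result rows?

17

Base: id=5 (tmp) at d 0.
Iteration 1: rows with parent_dir in {5} -> opt (id 7, d 1), log (id 9, d 1).
Iteration 2: rows with parent_dir in {7,9} -> etc (id 10, d 2), music (id 11, d 2), root (id 12, d 2), media (id 15, d 2).
Iteration 3: rows with parent_dir in {10,11,12,15} -> srv (id 13, d 3).
Iteration 4: rows with parent_dir in {13} -> usr (id 14, d 4).
Iteration 5: no rows with parent_dir in {14}; recursion stops.
SUM(d) = 0 + 1 + 1 + 2 + 2 + 2 + 2 + 3 + 4 = 17.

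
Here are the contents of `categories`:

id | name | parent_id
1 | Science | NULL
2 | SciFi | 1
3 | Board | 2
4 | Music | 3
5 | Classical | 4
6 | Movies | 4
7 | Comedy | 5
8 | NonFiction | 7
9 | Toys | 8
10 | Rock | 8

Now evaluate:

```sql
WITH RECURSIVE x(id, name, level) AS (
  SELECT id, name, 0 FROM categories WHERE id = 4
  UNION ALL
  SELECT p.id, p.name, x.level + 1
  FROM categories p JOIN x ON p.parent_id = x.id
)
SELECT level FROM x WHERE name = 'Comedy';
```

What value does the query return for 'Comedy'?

Base: id=4 (Music) at level 0.
Iteration 1: rows with parent_id in {4} -> Classical (id 5, level 1), Movies (id 6, level 1).
Iteration 2: rows with parent_id in {5,6} -> Comedy (id 7, level 2).
Iteration 3: rows with parent_id in {7} -> NonFiction (id 8, level 3).
Iteration 4: rows with parent_id in {8} -> Toys (id 9, level 4), Rock (id 10, level 4).
Iteration 5: no rows with parent_id in {9,10}; recursion stops.

2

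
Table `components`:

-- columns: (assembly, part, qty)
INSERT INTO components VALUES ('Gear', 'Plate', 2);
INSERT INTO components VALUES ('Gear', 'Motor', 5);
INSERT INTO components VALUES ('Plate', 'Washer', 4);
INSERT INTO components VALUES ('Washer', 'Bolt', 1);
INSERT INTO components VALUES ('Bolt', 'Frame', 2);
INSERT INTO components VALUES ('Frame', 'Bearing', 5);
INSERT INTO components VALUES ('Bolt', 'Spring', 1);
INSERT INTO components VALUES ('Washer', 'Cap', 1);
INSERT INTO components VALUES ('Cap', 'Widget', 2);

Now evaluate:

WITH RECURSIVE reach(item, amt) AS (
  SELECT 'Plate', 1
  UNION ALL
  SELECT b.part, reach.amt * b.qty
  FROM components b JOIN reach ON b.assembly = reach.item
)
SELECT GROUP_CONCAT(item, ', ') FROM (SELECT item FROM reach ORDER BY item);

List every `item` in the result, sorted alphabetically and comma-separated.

Base: (Plate, amt=1).
Iteration 1: components of {Plate} -> Washer = 1*4 = 4.
Iteration 2: components of {Washer} -> Bolt = 4*1 = 4, Cap = 4*1 = 4.
Iteration 3: components of {Bolt,Cap} -> Frame = 4*2 = 8, Spring = 4*1 = 4, Widget = 4*2 = 8.
Iteration 4: components of {Frame,Spring,Widget} -> Bearing = 8*5 = 40.
Iteration 5: no further components; recursion stops.

Bearing, Bolt, Cap, Frame, Plate, Spring, Washer, Widget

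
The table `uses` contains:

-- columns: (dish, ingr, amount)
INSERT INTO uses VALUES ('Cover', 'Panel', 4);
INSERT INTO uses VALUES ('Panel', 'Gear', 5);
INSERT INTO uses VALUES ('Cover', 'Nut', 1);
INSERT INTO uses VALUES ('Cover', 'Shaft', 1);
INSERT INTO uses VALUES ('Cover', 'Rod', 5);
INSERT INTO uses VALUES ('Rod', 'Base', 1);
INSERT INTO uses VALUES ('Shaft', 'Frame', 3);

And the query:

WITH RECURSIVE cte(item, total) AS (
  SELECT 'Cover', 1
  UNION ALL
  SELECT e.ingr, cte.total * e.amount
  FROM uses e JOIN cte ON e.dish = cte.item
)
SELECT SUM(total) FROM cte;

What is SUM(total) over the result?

Base: (Cover, total=1).
Iteration 1: components of {Cover} -> Nut = 1*1 = 1, Panel = 1*4 = 4, Rod = 1*5 = 5, Shaft = 1*1 = 1.
Iteration 2: components of {Nut,Panel,Rod,Shaft} -> Base = 5*1 = 5, Frame = 1*3 = 3, Gear = 4*5 = 20.
Iteration 3: no further components; recursion stops.
SUM(total) = 1 + 4 + 1 + 1 + 5 + 20 + 3 + 5 = 40.

40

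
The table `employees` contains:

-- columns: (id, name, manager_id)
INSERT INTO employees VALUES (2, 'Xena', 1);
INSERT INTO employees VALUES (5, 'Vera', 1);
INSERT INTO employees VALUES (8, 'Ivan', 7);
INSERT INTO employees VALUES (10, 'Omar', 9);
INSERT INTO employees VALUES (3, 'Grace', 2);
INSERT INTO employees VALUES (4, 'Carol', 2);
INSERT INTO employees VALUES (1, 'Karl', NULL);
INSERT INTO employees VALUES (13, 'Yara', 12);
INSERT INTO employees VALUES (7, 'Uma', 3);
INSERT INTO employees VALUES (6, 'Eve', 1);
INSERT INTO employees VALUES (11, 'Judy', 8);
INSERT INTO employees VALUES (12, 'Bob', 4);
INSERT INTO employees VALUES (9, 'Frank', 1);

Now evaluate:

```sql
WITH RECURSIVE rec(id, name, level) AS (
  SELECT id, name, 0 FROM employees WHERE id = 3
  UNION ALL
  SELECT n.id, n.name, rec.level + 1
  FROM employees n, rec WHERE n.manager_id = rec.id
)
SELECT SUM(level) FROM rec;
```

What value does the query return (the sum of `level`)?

Base: id=3 (Grace) at level 0.
Iteration 1: rows with manager_id in {3} -> Uma (id 7, level 1).
Iteration 2: rows with manager_id in {7} -> Ivan (id 8, level 2).
Iteration 3: rows with manager_id in {8} -> Judy (id 11, level 3).
Iteration 4: no rows with manager_id in {11}; recursion stops.
SUM(level) = 0 + 1 + 2 + 3 = 6.

6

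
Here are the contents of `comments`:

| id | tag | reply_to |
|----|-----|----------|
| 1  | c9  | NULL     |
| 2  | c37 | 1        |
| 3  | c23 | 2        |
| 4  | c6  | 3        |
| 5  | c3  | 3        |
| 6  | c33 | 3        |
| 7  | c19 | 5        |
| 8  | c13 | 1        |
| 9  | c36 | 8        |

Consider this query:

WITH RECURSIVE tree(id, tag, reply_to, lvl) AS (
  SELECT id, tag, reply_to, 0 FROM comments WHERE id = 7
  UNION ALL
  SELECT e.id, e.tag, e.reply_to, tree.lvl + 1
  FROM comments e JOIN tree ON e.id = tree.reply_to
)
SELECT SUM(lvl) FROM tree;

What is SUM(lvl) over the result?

10

Base: id=7 (c19), reply_to=5, lvl 0.
Iteration 1: join on id=5 -> c3 (id 5, reply_to=3, lvl 1).
Iteration 2: join on id=3 -> c23 (id 3, reply_to=2, lvl 2).
Iteration 3: join on id=2 -> c37 (id 2, reply_to=1, lvl 3).
Iteration 4: join on id=1 -> c9 (id 1, reply_to=NULL, lvl 4).
Iteration 5: reply_to is NULL; no match; recursion stops.
SUM(lvl) = 0 + 1 + 2 + 3 + 4 = 10.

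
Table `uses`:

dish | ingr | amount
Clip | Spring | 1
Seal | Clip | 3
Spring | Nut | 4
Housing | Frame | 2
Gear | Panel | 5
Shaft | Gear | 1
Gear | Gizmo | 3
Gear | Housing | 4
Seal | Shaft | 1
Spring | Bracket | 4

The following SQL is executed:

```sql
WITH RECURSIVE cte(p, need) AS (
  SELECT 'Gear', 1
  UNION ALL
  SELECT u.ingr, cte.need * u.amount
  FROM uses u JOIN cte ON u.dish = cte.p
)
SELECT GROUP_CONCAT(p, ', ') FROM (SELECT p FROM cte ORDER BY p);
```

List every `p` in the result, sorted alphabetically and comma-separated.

Frame, Gear, Gizmo, Housing, Panel

Base: (Gear, need=1).
Iteration 1: components of {Gear} -> Gizmo = 1*3 = 3, Housing = 1*4 = 4, Panel = 1*5 = 5.
Iteration 2: components of {Gizmo,Housing,Panel} -> Frame = 4*2 = 8.
Iteration 3: no further components; recursion stops.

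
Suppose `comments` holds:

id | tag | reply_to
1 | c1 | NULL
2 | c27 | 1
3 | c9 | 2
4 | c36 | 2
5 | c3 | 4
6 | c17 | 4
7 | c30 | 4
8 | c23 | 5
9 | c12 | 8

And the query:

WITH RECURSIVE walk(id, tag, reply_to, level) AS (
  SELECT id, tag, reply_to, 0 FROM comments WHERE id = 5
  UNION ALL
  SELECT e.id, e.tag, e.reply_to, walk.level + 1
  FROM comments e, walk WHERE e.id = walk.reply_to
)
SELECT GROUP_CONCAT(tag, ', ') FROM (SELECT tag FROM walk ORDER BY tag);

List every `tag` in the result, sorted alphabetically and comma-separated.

c1, c27, c3, c36

Base: id=5 (c3), reply_to=4, level 0.
Iteration 1: join on id=4 -> c36 (id 4, reply_to=2, level 1).
Iteration 2: join on id=2 -> c27 (id 2, reply_to=1, level 2).
Iteration 3: join on id=1 -> c1 (id 1, reply_to=NULL, level 3).
Iteration 4: reply_to is NULL; no match; recursion stops.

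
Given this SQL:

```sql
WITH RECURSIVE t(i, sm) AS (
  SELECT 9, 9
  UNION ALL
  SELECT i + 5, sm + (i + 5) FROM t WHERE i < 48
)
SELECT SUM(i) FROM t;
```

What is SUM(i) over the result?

261

Base: i=9, sm=9.
Iteration 1: 9 < 48 holds -> i = 9 + 5 = 14, sm = 9 + 14 = 23.
Iteration 2: 14 < 48 holds -> i = 14 + 5 = 19, sm = 23 + 19 = 42.
Iteration 3: 19 < 48 holds -> i = 19 + 5 = 24, sm = 42 + 24 = 66.
Iteration 4: 24 < 48 holds -> i = 24 + 5 = 29, sm = 66 + 29 = 95.
Iteration 5: 29 < 48 holds -> i = 29 + 5 = 34, sm = 95 + 34 = 129.
Iteration 6: 34 < 48 holds -> i = 34 + 5 = 39, sm = 129 + 39 = 168.
Iteration 7: 39 < 48 holds -> i = 39 + 5 = 44, sm = 168 + 44 = 212.
Iteration 8: 44 < 48 holds -> i = 44 + 5 = 49, sm = 212 + 49 = 261.
Iteration 9: 49 < 48 fails; recursion stops.
SUM(i) = 9 + 14 + 19 + 24 + 29 + 34 + 39 + 44 + 49 = 261.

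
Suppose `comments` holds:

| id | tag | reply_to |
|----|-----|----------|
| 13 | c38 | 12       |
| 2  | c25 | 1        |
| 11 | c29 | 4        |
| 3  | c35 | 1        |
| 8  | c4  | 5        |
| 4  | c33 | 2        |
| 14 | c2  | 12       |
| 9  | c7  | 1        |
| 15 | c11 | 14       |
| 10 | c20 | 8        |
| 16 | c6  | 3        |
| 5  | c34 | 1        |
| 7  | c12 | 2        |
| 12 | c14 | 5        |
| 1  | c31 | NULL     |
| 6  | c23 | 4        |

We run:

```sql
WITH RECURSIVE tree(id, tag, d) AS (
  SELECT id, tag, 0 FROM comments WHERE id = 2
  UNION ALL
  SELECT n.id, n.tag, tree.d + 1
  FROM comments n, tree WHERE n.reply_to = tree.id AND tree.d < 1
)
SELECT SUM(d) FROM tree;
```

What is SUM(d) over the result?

2

Base: id=2 (c25) at d 0.
Iteration 1: rows with reply_to in {2} -> c33 (id 4, d 1), c12 (id 7, d 1).
Iteration 2: d < 1 fails for all current rows; recursion stops.
SUM(d) = 0 + 1 + 1 = 2.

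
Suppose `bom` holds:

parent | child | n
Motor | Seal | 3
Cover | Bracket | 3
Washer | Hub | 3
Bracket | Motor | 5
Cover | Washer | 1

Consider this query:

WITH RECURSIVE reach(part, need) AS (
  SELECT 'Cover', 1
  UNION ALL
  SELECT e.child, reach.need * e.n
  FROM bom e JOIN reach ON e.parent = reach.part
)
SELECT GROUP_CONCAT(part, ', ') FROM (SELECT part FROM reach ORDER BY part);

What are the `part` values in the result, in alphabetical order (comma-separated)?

Bracket, Cover, Hub, Motor, Seal, Washer

Base: (Cover, need=1).
Iteration 1: components of {Cover} -> Bracket = 1*3 = 3, Washer = 1*1 = 1.
Iteration 2: components of {Bracket,Washer} -> Hub = 1*3 = 3, Motor = 3*5 = 15.
Iteration 3: components of {Hub,Motor} -> Seal = 15*3 = 45.
Iteration 4: no further components; recursion stops.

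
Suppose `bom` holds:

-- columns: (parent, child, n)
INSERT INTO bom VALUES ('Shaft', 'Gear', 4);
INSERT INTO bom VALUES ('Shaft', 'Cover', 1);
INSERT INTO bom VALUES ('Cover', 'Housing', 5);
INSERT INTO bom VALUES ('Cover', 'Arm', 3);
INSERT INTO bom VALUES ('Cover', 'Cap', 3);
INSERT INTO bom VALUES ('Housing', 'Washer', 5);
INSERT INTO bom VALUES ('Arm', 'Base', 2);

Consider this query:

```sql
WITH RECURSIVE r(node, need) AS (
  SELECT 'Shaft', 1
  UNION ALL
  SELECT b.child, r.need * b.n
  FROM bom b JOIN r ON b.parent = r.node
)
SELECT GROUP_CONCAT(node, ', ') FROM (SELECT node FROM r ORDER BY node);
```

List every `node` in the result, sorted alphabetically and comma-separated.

Base: (Shaft, need=1).
Iteration 1: components of {Shaft} -> Cover = 1*1 = 1, Gear = 1*4 = 4.
Iteration 2: components of {Cover,Gear} -> Arm = 1*3 = 3, Cap = 1*3 = 3, Housing = 1*5 = 5.
Iteration 3: components of {Arm,Cap,Housing} -> Base = 3*2 = 6, Washer = 5*5 = 25.
Iteration 4: no further components; recursion stops.

Arm, Base, Cap, Cover, Gear, Housing, Shaft, Washer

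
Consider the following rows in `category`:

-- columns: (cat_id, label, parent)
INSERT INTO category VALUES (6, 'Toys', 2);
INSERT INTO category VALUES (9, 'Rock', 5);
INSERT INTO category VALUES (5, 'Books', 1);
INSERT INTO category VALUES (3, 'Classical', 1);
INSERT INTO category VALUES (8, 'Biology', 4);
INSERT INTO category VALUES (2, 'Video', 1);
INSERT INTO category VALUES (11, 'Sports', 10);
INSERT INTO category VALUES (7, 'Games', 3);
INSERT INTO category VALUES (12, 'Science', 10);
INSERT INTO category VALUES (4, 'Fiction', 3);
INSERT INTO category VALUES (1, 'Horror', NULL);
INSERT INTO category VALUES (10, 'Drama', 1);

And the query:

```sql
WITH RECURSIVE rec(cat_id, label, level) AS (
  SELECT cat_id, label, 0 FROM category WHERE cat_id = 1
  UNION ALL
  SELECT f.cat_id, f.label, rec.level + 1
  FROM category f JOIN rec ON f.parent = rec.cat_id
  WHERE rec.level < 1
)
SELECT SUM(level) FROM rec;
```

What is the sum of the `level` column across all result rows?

4

Base: cat_id=1 (Horror) at level 0.
Iteration 1: rows with parent in {1} -> Video (id 2, level 1), Classical (id 3, level 1), Books (id 5, level 1), Drama (id 10, level 1).
Iteration 2: level < 1 fails for all current rows; recursion stops.
SUM(level) = 0 + 1 + 1 + 1 + 1 = 4.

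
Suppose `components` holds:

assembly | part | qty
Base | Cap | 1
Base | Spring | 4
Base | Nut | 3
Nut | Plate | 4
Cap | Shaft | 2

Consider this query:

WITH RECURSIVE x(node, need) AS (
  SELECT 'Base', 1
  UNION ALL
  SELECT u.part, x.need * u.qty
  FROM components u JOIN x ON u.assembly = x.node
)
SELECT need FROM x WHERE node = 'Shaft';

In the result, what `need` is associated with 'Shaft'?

Base: (Base, need=1).
Iteration 1: components of {Base} -> Cap = 1*1 = 1, Nut = 1*3 = 3, Spring = 1*4 = 4.
Iteration 2: components of {Cap,Nut,Spring} -> Plate = 3*4 = 12, Shaft = 1*2 = 2.
Iteration 3: no further components; recursion stops.

2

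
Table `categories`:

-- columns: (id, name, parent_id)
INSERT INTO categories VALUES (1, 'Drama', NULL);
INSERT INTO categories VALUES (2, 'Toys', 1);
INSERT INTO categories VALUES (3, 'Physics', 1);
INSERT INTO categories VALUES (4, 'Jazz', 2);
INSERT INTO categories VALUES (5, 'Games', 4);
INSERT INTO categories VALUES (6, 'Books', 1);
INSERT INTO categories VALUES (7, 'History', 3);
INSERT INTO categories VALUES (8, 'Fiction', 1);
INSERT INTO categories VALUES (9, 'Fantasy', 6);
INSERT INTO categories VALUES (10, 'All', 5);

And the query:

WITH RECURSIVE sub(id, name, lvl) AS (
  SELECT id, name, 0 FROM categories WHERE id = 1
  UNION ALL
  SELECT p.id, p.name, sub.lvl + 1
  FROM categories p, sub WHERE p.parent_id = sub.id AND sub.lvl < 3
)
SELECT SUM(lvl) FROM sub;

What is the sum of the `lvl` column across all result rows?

13

Base: id=1 (Drama) at lvl 0.
Iteration 1: rows with parent_id in {1} -> Toys (id 2, lvl 1), Physics (id 3, lvl 1), Books (id 6, lvl 1), Fiction (id 8, lvl 1).
Iteration 2: rows with parent_id in {2,3,6,8} -> Jazz (id 4, lvl 2), History (id 7, lvl 2), Fantasy (id 9, lvl 2).
Iteration 3: rows with parent_id in {4,7,9} -> Games (id 5, lvl 3).
Iteration 4: lvl < 3 fails for all current rows; recursion stops.
SUM(lvl) = 0 + 1 + 1 + 1 + 1 + 2 + 2 + 2 + 3 = 13.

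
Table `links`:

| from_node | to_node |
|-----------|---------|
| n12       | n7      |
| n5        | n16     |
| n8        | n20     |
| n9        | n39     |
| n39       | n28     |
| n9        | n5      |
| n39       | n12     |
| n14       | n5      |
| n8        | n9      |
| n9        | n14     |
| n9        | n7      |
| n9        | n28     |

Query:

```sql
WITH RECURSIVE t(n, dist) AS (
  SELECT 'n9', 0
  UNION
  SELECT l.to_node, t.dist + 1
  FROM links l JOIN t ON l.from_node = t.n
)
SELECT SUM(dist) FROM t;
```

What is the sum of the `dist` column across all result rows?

19

Base: (n9, dist=0).
Iteration 1: edges from {n9} -> (n14, dist=1), (n28, dist=1), (n39, dist=1), (n5, dist=1), (n7, dist=1).
Iteration 2: edges from {n14,n28,n39,n5,n7} -> (n12, dist=2), (n16, dist=2), (n28, dist=2), (n5, dist=2).
Iteration 3: edges from {n12,n16,n28,n5} -> (n16, dist=3), (n7, dist=3).
Iteration 4: no outgoing edges from {n16,n7}; recursion stops.
SUM(dist) = 0 + 1 + 1 + 1 + 1 + 1 + 2 + 2 + 2 + 2 + 3 + 3 = 19.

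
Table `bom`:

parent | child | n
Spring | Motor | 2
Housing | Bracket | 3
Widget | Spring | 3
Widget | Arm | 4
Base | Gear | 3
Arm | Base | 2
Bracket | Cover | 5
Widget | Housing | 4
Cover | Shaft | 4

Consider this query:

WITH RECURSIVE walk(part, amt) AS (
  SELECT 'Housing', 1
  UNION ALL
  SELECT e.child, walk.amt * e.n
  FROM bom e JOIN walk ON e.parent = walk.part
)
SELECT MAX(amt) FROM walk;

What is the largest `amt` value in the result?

60

Base: (Housing, amt=1).
Iteration 1: components of {Housing} -> Bracket = 1*3 = 3.
Iteration 2: components of {Bracket} -> Cover = 3*5 = 15.
Iteration 3: components of {Cover} -> Shaft = 15*4 = 60.
Iteration 4: no further components; recursion stops.
amt values: 1, 3, 15, 60; the maximum is 60.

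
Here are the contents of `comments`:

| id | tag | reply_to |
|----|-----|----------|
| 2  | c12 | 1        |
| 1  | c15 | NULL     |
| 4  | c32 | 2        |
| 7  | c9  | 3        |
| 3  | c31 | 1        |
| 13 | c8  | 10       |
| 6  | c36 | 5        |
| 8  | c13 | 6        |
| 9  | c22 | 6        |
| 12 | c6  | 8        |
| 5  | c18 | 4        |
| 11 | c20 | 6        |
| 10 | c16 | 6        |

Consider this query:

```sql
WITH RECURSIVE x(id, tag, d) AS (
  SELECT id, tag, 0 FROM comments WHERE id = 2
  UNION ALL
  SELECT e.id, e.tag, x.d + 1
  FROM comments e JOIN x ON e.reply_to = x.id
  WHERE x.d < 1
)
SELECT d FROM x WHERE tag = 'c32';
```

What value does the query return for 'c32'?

Base: id=2 (c12) at d 0.
Iteration 1: rows with reply_to in {2} -> c32 (id 4, d 1).
Iteration 2: d < 1 fails for all current rows; recursion stops.

1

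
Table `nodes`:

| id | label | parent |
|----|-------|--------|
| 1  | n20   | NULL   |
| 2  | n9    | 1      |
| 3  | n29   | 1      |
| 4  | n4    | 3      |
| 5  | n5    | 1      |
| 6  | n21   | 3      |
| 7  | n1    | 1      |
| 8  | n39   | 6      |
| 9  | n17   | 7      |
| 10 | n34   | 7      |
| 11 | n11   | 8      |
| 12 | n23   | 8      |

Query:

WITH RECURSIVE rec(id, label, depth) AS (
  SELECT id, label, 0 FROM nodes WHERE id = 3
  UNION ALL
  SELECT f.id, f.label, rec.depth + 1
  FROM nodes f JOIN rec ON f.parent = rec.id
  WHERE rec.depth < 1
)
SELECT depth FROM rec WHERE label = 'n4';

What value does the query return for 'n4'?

1

Base: id=3 (n29) at depth 0.
Iteration 1: rows with parent in {3} -> n4 (id 4, depth 1), n21 (id 6, depth 1).
Iteration 2: depth < 1 fails for all current rows; recursion stops.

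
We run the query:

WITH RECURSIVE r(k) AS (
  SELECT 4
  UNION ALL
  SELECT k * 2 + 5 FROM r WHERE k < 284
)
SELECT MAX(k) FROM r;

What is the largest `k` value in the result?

571

Base: k=4.
Iteration 1: 4 < 284 holds -> k = 4 * 2 + 5 = 13.
Iteration 2: 13 < 284 holds -> k = 13 * 2 + 5 = 31.
Iteration 3: 31 < 284 holds -> k = 31 * 2 + 5 = 67.
Iteration 4: 67 < 284 holds -> k = 67 * 2 + 5 = 139.
Iteration 5: 139 < 284 holds -> k = 139 * 2 + 5 = 283.
Iteration 6: 283 < 284 holds -> k = 283 * 2 + 5 = 571.
Iteration 7: 571 < 284 fails; recursion stops.
k values: 4, 13, 31, 67, 139, 283, 571; the maximum is 571.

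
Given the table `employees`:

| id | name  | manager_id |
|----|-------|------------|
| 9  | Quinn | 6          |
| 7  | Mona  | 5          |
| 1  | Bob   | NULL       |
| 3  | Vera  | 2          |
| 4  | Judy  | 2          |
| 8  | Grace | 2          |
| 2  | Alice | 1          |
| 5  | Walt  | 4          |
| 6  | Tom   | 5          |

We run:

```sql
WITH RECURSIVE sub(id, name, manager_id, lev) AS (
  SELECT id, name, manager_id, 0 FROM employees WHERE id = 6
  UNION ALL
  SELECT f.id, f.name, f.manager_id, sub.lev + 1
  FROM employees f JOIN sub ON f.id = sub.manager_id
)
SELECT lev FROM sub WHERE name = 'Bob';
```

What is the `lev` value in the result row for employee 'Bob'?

Base: id=6 (Tom), manager_id=5, lev 0.
Iteration 1: join on id=5 -> Walt (id 5, manager_id=4, lev 1).
Iteration 2: join on id=4 -> Judy (id 4, manager_id=2, lev 2).
Iteration 3: join on id=2 -> Alice (id 2, manager_id=1, lev 3).
Iteration 4: join on id=1 -> Bob (id 1, manager_id=NULL, lev 4).
Iteration 5: manager_id is NULL; no match; recursion stops.

4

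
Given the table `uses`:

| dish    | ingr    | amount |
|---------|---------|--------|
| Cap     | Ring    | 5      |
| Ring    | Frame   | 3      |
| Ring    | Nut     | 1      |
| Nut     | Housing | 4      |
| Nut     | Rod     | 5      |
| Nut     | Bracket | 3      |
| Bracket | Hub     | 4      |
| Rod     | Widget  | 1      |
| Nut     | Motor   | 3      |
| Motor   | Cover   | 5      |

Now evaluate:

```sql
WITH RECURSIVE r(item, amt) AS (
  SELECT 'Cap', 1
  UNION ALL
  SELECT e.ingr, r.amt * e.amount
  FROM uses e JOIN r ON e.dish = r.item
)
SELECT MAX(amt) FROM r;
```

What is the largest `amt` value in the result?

Base: (Cap, amt=1).
Iteration 1: components of {Cap} -> Ring = 1*5 = 5.
Iteration 2: components of {Ring} -> Frame = 5*3 = 15, Nut = 5*1 = 5.
Iteration 3: components of {Frame,Nut} -> Bracket = 5*3 = 15, Housing = 5*4 = 20, Motor = 5*3 = 15, Rod = 5*5 = 25.
Iteration 4: components of {Bracket,Housing,Motor,Rod} -> Cover = 15*5 = 75, Hub = 15*4 = 60, Widget = 25*1 = 25.
Iteration 5: no further components; recursion stops.
amt values: 1, 5, 15, 5, 20, 25, 15, 15, 25, 60, 75; the maximum is 75.

75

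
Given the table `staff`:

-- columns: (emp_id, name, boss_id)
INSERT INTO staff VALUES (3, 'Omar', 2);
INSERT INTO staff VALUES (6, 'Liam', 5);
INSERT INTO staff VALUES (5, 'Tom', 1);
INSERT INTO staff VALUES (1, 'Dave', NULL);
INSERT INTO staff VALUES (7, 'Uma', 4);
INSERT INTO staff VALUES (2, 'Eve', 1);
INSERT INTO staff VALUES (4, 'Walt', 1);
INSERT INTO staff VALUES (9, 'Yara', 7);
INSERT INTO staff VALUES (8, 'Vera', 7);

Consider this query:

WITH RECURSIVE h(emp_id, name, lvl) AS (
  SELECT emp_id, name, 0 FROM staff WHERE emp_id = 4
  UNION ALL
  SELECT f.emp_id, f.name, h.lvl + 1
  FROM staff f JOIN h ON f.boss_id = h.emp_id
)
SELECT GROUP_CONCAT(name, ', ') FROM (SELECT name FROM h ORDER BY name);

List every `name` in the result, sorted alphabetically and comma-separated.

Base: emp_id=4 (Walt) at lvl 0.
Iteration 1: rows with boss_id in {4} -> Uma (id 7, lvl 1).
Iteration 2: rows with boss_id in {7} -> Vera (id 8, lvl 2), Yara (id 9, lvl 2).
Iteration 3: no rows with boss_id in {8,9}; recursion stops.

Uma, Vera, Walt, Yara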